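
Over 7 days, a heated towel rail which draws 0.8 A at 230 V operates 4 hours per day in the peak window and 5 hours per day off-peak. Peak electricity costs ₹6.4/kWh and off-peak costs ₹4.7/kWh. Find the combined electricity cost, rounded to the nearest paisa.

₹63.24

Power = 0.8 A × 230 V = 184 W = 0.184 kW
Peak energy = 0.184 kW × 4 h × 7 = 5.152 kWh
Off-peak energy = 0.184 kW × 5 h × 7 = 6.44 kWh
Cost = 5.152 × ₹6.4 + 6.44 × ₹4.7 = ₹32.9728 + ₹30.268 = ₹63.24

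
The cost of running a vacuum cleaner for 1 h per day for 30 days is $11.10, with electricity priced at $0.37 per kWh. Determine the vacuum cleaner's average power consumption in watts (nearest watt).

Energy = $11.10 ÷ $0.37/kWh = 30 kWh
Runtime = 1 h/day × 30 days = 30 h
Power = 30 kWh ÷ 30 h = 1 kW = 1000 W

1000 W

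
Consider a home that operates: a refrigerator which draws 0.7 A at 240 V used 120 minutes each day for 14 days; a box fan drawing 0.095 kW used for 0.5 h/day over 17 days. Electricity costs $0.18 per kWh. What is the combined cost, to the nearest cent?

$0.99

refrigerator: Power = 0.7 A × 240 V = 168 W = 0.168 kW
refrigerator: Runtime = 120 min × 14 = 1680 min = 28 h
refrigerator: 0.168 kW × 28 h = 4.704 kWh
box fan: Runtime = 0.5 h/day × 17 days = 8.5 h
box fan: 0.095 kW × 8.5 h = 0.8075 kWh
Total energy = 5.5115 kWh
Cost = 5.5115 × $0.18 = $0.99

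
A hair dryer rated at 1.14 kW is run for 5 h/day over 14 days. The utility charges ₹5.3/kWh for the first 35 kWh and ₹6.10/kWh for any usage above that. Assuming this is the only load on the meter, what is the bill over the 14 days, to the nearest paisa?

₹458.78

Runtime = 5 h/day × 14 days = 70 h
Energy = 1.14 kW × 70 h = 79.8 kWh
Tier 1 (0–35 kWh): 35 × ₹5.3 = ₹185.5
Above 35 kWh: 44.8 × ₹6.10 = ₹273.28
Bill = ₹458.78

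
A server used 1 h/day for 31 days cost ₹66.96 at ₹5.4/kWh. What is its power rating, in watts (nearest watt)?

Energy = ₹66.96 ÷ ₹5.4/kWh = 12.4 kWh
Runtime = 1 h/day × 31 days = 31 h
Power = 12.4 kWh ÷ 31 h = 0.4 kW = 400 W

400 W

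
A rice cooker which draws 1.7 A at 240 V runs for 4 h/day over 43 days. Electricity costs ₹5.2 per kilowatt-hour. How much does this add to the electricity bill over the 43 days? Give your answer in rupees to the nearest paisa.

Power = 1.7 A × 240 V = 408 W = 0.408 kW
Runtime = 4 h/day × 43 days = 172 h
Energy = 0.408 kW × 172 h = 70.176 kWh
Cost = 70.176 kWh × ₹5.2/kWh = ₹364.92

₹364.92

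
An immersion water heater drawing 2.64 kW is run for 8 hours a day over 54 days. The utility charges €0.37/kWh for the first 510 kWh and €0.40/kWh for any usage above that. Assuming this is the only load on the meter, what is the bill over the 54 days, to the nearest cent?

Runtime = 8 h/day × 54 days = 432 h
Energy = 2.64 kW × 432 h = 1140.48 kWh
Tier 1 (0–510 kWh): 510 × €0.37 = €188.7
Above 510 kWh: 630.48 × €0.40 = €252.192
Bill = €440.89

€440.89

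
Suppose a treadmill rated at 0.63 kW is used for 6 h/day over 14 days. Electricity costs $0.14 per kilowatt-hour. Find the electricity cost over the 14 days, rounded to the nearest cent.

Runtime = 6 h/day × 14 days = 84 h
Energy = 0.63 kW × 84 h = 52.92 kWh
Cost = 52.92 kWh × $0.14/kWh = $7.41

$7.41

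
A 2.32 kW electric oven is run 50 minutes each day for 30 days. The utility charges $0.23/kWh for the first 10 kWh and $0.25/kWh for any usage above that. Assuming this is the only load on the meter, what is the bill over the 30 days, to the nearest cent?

Runtime = 50 min × 30 = 1500 min = 25 h
Energy = 2.32 kW × 25 h = 58 kWh
Tier 1 (0–10 kWh): 10 × $0.23 = $2.3
Above 10 kWh: 48 × $0.25 = $12
Bill = $14.30

$14.30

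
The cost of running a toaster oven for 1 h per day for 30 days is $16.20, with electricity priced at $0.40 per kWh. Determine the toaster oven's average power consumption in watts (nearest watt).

1350 W

Energy = $16.20 ÷ $0.40/kWh = 40.5 kWh
Runtime = 1 h/day × 30 days = 30 h
Power = 40.5 kWh ÷ 30 h = 1.35 kW = 1350 W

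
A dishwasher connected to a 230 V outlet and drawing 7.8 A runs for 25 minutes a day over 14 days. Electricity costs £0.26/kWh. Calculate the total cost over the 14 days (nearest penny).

£2.72

Power = 7.8 A × 230 V = 1794 W = 1.794 kW
Runtime = 25 min × 14 = 350 min = 5.833333… h
Energy = 1.794 kW × 5.833333… h = 10.465 kWh
Cost = 10.465 kWh × £0.26/kWh = £2.72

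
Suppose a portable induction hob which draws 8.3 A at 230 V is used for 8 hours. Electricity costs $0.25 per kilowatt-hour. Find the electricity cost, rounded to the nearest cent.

Power = 8.3 A × 230 V = 1909 W = 1.909 kW
Energy = 1.909 kW × 8 h = 15.272 kWh
Cost = 15.272 kWh × $0.25/kWh = $3.82

$3.82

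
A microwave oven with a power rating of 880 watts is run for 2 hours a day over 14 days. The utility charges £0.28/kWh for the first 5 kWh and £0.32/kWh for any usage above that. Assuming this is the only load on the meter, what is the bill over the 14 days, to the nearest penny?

Runtime = 2 h/day × 14 days = 28 h
Energy = 0.88 kW × 28 h = 24.64 kWh
Tier 1 (0–5 kWh): 5 × £0.28 = £1.4
Above 5 kWh: 19.64 × £0.32 = £6.2848
Bill = £7.68

£7.68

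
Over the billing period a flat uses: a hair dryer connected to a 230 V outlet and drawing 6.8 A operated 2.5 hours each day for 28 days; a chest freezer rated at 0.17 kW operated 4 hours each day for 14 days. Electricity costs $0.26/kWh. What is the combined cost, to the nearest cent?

hair dryer: Power = 6.8 A × 230 V = 1564 W = 1.564 kW
hair dryer: Runtime = 2.5 h/day × 28 days = 70 h
hair dryer: 1.564 kW × 70 h = 109.48 kWh
chest freezer: Runtime = 4 h/day × 14 days = 56 h
chest freezer: 0.17 kW × 56 h = 9.52 kWh
Total energy = 119 kWh
Cost = 119 × $0.26 = $30.94

$30.94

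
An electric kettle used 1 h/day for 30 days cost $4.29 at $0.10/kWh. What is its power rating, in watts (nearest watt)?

Energy = $4.29 ÷ $0.10/kWh = 42.9 kWh
Runtime = 1 h/day × 30 days = 30 h
Power = 42.9 kWh ÷ 30 h = 1.43 kW = 1430 W

1430 W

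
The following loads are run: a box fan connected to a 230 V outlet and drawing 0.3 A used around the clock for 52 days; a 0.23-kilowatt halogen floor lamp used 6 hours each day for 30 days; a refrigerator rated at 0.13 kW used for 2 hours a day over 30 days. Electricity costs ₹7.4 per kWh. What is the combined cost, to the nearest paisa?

₹1001.31

box fan: Power = 0.3 A × 230 V = 69 W = 0.069 kW
box fan: Runtime = 24 h × 52 = 1248 h
box fan: 0.069 kW × 1248 h = 86.112 kWh
halogen floor lamp: Runtime = 6 h/day × 30 days = 180 h
halogen floor lamp: 0.23 kW × 180 h = 41.4 kWh
refrigerator: Runtime = 2 h/day × 30 days = 60 h
refrigerator: 0.13 kW × 60 h = 7.8 kWh
Total energy = 135.312 kWh
Cost = 135.312 × ₹7.4 = ₹1001.31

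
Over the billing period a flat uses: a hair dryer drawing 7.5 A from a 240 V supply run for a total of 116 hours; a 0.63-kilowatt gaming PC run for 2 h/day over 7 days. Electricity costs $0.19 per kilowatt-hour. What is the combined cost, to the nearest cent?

hair dryer: Power = 7.5 A × 240 V = 1800 W = 1.8 kW
hair dryer: 1.8 kW × 116 h = 208.8 kWh
gaming PC: Runtime = 2 h/day × 7 days = 14 h
gaming PC: 0.63 kW × 14 h = 8.82 kWh
Total energy = 217.62 kWh
Cost = 217.62 × $0.19 = $41.35

$41.35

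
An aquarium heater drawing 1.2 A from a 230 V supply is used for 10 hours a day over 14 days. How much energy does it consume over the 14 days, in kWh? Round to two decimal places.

Power = 1.2 A × 230 V = 276 W = 0.276 kW
Runtime = 10 h/day × 14 days = 140 h
Energy = 0.276 kW × 140 h = 38.64 kWh

38.64 kWh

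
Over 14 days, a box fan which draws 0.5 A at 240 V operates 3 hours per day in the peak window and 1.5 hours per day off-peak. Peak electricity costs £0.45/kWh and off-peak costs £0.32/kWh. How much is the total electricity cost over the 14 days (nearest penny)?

£3.07

Power = 0.5 A × 240 V = 120 W = 0.12 kW
Peak energy = 0.12 kW × 3 h × 14 = 5.04 kWh
Off-peak energy = 0.12 kW × 1.5 h × 14 = 2.52 kWh
Cost = 5.04 × £0.45 + 2.52 × £0.32 = £2.268 + £0.8064 = £3.07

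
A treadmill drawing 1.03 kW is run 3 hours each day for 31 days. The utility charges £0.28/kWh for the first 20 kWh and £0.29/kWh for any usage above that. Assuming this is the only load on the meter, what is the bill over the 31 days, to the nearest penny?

£27.58

Runtime = 3 h/day × 31 days = 93 h
Energy = 1.03 kW × 93 h = 95.79 kWh
Tier 1 (0–20 kWh): 20 × £0.28 = £5.6
Above 20 kWh: 75.79 × £0.29 = £21.9791
Bill = £27.58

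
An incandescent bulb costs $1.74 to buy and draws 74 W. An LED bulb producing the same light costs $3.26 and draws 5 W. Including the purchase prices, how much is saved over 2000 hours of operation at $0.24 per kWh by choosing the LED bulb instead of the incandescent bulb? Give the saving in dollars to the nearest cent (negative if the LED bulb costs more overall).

incandescent bulb: $1.74 + (74/1000) kW × 2000 h × $0.24 = $1.74 + $35.52 = $37.26
LED bulb: $3.26 + (5/1000) kW × 2000 h × $0.24 = $3.26 + $2.4 = $5.66
Saving = $37.26 − $5.66 = $31.6

$31.60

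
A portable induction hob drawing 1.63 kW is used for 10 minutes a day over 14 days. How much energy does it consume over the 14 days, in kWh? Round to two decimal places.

Runtime = 10 min × 14 = 140 min = 2.333333… h
Energy = 1.63 kW × 2.333333… h = 3.803333… kWh ≈ 3.80 kWh

3.80 kWh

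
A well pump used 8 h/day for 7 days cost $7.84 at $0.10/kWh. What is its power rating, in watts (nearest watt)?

Energy = $7.84 ÷ $0.10/kWh = 78.4 kWh
Runtime = 8 h/day × 7 days = 56 h
Power = 78.4 kWh ÷ 56 h = 1.4 kW = 1400 W

1400 W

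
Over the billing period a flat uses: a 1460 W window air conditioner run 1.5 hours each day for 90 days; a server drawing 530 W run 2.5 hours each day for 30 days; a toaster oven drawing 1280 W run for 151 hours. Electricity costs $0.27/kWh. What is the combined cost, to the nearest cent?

window air conditioner: Runtime = 1.5 h/day × 90 days = 135 h
window air conditioner: 1.46 kW × 135 h = 197.1 kWh
server: Runtime = 2.5 h/day × 30 days = 75 h
server: 0.53 kW × 75 h = 39.75 kWh
toaster oven: 1.28 kW × 151 h = 193.28 kWh
Total energy = 430.13 kWh
Cost = 430.13 × $0.27 = $116.14

$116.14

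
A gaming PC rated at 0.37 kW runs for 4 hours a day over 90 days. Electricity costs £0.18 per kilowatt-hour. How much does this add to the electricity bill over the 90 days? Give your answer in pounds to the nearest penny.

Runtime = 4 h/day × 90 days = 360 h
Energy = 0.37 kW × 360 h = 133.2 kWh
Cost = 133.2 kWh × £0.18/kWh = £23.98

£23.98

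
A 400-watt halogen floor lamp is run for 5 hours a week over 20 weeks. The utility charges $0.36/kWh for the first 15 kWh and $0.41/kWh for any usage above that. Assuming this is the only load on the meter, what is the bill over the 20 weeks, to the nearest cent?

Runtime = 5 h/week × 20 weeks = 100 h
Energy = 0.4 kW × 100 h = 40 kWh
Tier 1 (0–15 kWh): 15 × $0.36 = $5.4
Above 15 kWh: 25 × $0.41 = $10.25
Bill = $15.65

$15.65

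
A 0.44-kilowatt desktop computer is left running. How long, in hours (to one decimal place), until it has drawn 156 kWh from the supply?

354.5 h

Hours = 156 kWh ÷ 0.44 kW = 354.5 h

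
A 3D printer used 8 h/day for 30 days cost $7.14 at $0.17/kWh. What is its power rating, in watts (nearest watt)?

175 W

Energy = $7.14 ÷ $0.17/kWh = 42 kWh
Runtime = 8 h/day × 30 days = 240 h
Power = 42 kWh ÷ 240 h = 0.175 kW = 175 W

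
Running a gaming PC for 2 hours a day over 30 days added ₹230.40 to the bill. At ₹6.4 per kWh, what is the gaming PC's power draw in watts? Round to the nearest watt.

Energy = ₹230.40 ÷ ₹6.4/kWh = 36 kWh
Runtime = 2 h/day × 30 days = 60 h
Power = 36 kWh ÷ 60 h = 0.6 kW = 600 W

600 W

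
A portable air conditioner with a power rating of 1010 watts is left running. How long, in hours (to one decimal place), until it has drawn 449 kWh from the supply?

444.6 h

Hours = 449 kWh ÷ 1.01 kW = 444.6 h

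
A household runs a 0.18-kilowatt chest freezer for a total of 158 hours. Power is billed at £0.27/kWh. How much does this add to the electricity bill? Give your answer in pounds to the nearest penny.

Energy = 0.18 kW × 158 h = 28.44 kWh
Cost = 28.44 kWh × £0.27/kWh = £7.68

£7.68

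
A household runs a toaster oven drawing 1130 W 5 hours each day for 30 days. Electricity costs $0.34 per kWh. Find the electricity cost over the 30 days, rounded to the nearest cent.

Runtime = 5 h/day × 30 days = 150 h
Energy = 1.13 kW × 150 h = 169.5 kWh
Cost = 169.5 kWh × $0.34/kWh = $57.63

$57.63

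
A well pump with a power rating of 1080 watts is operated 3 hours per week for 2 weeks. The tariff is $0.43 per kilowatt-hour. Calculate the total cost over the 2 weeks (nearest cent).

$2.79

Runtime = 3 h/week × 2 weeks = 6 h
Energy = 1.08 kW × 6 h = 6.48 kWh
Cost = 6.48 kWh × $0.43/kWh = $2.79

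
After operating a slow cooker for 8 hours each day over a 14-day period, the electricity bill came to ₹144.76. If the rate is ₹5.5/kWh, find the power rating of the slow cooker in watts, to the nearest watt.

235 W

Energy = ₹144.76 ÷ ₹5.5/kWh = 26.32 kWh
Runtime = 8 h/day × 14 days = 112 h
Power = 26.32 kWh ÷ 112 h = 0.235 kW = 235 W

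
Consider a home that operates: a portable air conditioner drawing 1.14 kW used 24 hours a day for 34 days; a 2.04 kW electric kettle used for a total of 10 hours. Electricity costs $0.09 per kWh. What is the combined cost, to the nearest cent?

portable air conditioner: Runtime = 24 h × 34 = 816 h
portable air conditioner: 1.14 kW × 816 h = 930.24 kWh
electric kettle: 2.04 kW × 10 h = 20.4 kWh
Total energy = 950.64 kWh
Cost = 950.64 × $0.09 = $85.56

$85.56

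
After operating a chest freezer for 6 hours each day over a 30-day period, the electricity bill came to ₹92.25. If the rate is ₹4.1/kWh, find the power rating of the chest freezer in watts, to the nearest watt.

Energy = ₹92.25 ÷ ₹4.1/kWh = 22.5 kWh
Runtime = 6 h/day × 30 days = 180 h
Power = 22.5 kWh ÷ 180 h = 0.125 kW = 125 W

125 W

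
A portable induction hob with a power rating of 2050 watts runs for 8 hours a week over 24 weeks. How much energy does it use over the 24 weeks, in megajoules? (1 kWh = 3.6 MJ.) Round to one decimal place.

1417.0 MJ

Runtime = 8 h/week × 24 weeks = 192 h
Energy = 2.05 kW × 192 h = 393.6 kWh
= 393.6 × 3.6 MJ = 1417.0 MJ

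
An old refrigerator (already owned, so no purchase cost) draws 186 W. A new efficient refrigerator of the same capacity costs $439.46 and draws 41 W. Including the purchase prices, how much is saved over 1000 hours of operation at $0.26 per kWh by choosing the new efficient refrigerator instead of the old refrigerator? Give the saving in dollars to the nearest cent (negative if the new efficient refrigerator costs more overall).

-$401.76

old refrigerator: $0.00 + (186/1000) kW × 1000 h × $0.26 = $0.00 + $48.36 = $48.36
new efficient refrigerator: $439.46 + (41/1000) kW × 1000 h × $0.26 = $439.46 + $10.66 = $450.12
Saving = $48.36 − $450.12 = −$401.76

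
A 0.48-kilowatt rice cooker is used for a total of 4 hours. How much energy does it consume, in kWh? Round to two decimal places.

Energy = 0.48 kW × 4 h = 1.92 kWh

1.92 kWh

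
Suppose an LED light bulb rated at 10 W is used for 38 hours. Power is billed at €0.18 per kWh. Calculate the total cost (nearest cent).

€0.07

Energy = 0.01 kW × 38 h = 0.38 kWh
Cost = 0.38 kWh × €0.18/kWh = €0.07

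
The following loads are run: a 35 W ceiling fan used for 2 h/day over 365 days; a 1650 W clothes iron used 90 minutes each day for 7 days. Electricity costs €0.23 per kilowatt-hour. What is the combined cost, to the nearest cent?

€9.86

ceiling fan: Runtime = 2 h/day × 365 days = 730 h
ceiling fan: 0.035 kW × 730 h = 25.55 kWh
clothes iron: Runtime = 90 min × 7 = 630 min = 10.5 h
clothes iron: 1.65 kW × 10.5 h = 17.325 kWh
Total energy = 42.875 kWh
Cost = 42.875 × €0.23 = €9.86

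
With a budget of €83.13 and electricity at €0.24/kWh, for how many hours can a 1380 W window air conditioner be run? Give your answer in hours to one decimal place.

251.0 h

Energy available = €83.13 ÷ €0.24/kWh = 346.375 kWh
Hours = 346.375 kWh ÷ 1.38 kW = 251.0 h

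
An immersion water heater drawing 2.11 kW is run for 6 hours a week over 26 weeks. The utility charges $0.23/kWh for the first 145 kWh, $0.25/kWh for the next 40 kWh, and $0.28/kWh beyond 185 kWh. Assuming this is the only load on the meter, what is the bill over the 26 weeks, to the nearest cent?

$83.71

Runtime = 6 h/week × 26 weeks = 156 h
Energy = 2.11 kW × 156 h = 329.16 kWh
Tier 1 (0–145 kWh): 145 × $0.23 = $33.35
Tier 2 (145–185 kWh): 40 × $0.25 = $10
Above 185 kWh: 144.16 × $0.28 = $40.3648
Bill = $83.71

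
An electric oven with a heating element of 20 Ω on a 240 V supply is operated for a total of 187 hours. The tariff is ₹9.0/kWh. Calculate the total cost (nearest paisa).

Power = V²/R = 240²/20 = 2880 W = 2.88 kW
Energy = 2.88 kW × 187 h = 538.56 kWh
Cost = 538.56 kWh × ₹9.0/kWh = ₹4847.04

₹4847.04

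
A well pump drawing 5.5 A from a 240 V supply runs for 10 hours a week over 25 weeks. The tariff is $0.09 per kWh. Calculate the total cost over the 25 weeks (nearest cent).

Power = 5.5 A × 240 V = 1320 W = 1.32 kW
Runtime = 10 h/week × 25 weeks = 250 h
Energy = 1.32 kW × 250 h = 330 kWh
Cost = 330 kWh × $0.09/kWh = $29.70

$29.70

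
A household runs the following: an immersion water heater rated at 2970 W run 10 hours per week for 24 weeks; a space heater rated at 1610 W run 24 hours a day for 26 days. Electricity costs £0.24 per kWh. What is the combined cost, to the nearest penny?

immersion water heater: Runtime = 10 h/week × 24 weeks = 240 h
immersion water heater: 2.97 kW × 240 h = 712.8 kWh
space heater: Runtime = 24 h × 26 = 624 h
space heater: 1.61 kW × 624 h = 1004.64 kWh
Total energy = 1717.44 kWh
Cost = 1717.44 × £0.24 = £412.19

£412.19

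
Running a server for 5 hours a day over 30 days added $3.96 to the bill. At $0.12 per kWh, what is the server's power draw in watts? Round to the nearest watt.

220 W

Energy = $3.96 ÷ $0.12/kWh = 33 kWh
Runtime = 5 h/day × 30 days = 150 h
Power = 33 kWh ÷ 150 h = 0.22 kW = 220 W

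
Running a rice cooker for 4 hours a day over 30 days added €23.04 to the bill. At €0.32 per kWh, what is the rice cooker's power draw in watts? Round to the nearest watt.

Energy = €23.04 ÷ €0.32/kWh = 72 kWh
Runtime = 4 h/day × 30 days = 120 h
Power = 72 kWh ÷ 120 h = 0.6 kW = 600 W

600 W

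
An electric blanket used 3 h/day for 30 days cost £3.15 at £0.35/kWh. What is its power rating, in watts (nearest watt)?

Energy = £3.15 ÷ £0.35/kWh = 9 kWh
Runtime = 3 h/day × 30 days = 90 h
Power = 9 kWh ÷ 90 h = 0.1 kW = 100 W

100 W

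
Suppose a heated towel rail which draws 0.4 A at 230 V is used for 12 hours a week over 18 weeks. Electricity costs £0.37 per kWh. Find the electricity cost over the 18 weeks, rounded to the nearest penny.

Power = 0.4 A × 230 V = 92 W = 0.092 kW
Runtime = 12 h/week × 18 weeks = 216 h
Energy = 0.092 kW × 216 h = 19.872 kWh
Cost = 19.872 kWh × £0.37/kWh = £7.35

£7.35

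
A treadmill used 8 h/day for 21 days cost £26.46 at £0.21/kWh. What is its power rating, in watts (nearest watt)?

Energy = £26.46 ÷ £0.21/kWh = 126 kWh
Runtime = 8 h/day × 21 days = 168 h
Power = 126 kWh ÷ 168 h = 0.75 kW = 750 W

750 W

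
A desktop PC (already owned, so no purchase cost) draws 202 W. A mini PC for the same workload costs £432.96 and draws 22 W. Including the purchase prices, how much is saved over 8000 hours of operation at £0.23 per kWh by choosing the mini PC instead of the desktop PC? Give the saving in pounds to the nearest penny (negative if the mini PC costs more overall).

-£101.76

desktop PC: £0.00 + (202/1000) kW × 8000 h × £0.23 = £0.00 + £371.68 = £371.68
mini PC: £432.96 + (22/1000) kW × 8000 h × £0.23 = £432.96 + £40.48 = £473.44
Saving = £371.68 − £473.44 = −£101.76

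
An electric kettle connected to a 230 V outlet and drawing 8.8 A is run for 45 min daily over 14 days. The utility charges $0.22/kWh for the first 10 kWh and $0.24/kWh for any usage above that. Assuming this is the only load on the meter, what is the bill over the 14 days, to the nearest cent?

$4.90

Power = 8.8 A × 230 V = 2024 W = 2.024 kW
Runtime = 45 min × 14 = 630 min = 10.5 h
Energy = 2.024 kW × 10.5 h = 21.252 kWh
Tier 1 (0–10 kWh): 10 × $0.22 = $2.2
Above 10 kWh: 11.252 × $0.24 = $2.70048
Bill = $4.90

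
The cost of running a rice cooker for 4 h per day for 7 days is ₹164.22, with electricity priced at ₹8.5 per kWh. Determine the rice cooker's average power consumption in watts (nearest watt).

Energy = ₹164.22 ÷ ₹8.5/kWh = 19.32 kWh
Runtime = 4 h/day × 7 days = 28 h
Power = 19.32 kWh ÷ 28 h = 0.69 kW = 690 W

690 W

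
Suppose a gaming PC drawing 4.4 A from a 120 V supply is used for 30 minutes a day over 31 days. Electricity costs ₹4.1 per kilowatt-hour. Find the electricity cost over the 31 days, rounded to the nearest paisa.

₹33.55

Power = 4.4 A × 120 V = 528 W = 0.528 kW
Runtime = 30 min × 31 = 930 min = 15.5 h
Energy = 0.528 kW × 15.5 h = 8.184 kWh
Cost = 8.184 kWh × ₹4.1/kWh = ₹33.55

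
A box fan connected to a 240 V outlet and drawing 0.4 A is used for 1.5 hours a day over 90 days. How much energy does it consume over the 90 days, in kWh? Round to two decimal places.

Power = 0.4 A × 240 V = 96 W = 0.096 kW
Runtime = 1.5 h/day × 90 days = 135 h
Energy = 0.096 kW × 135 h = 12.96 kWh

12.96 kWh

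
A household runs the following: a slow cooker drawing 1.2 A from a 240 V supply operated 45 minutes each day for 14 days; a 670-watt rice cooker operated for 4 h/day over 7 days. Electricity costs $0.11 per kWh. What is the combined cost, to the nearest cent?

$2.40

slow cooker: Power = 1.2 A × 240 V = 288 W = 0.288 kW
slow cooker: Runtime = 45 min × 14 = 630 min = 10.5 h
slow cooker: 0.288 kW × 10.5 h = 3.024 kWh
rice cooker: Runtime = 4 h/day × 7 days = 28 h
rice cooker: 0.67 kW × 28 h = 18.76 kWh
Total energy = 21.784 kWh
Cost = 21.784 × $0.11 = $2.40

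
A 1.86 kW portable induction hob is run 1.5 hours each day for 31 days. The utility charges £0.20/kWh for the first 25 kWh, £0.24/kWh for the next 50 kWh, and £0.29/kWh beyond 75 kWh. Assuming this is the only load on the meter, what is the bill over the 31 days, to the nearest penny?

Runtime = 1.5 h/day × 31 days = 46.5 h
Energy = 1.86 kW × 46.5 h = 86.49 kWh
Tier 1 (0–25 kWh): 25 × £0.20 = £5
Tier 2 (25–75 kWh): 50 × £0.24 = £12
Above 75 kWh: 11.49 × £0.29 = £3.3321
Bill = £20.33

£20.33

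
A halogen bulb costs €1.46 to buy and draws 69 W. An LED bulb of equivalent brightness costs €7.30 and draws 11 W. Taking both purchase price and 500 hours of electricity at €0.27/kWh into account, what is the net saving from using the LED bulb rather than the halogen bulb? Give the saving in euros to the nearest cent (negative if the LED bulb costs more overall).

€1.99

halogen bulb: €1.46 + (69/1000) kW × 500 h × €0.27 = €1.46 + €9.315 = €10.775
LED bulb: €7.30 + (11/1000) kW × 500 h × €0.27 = €7.30 + €1.485 = €8.785
Saving = €10.775 − €8.785 = €1.99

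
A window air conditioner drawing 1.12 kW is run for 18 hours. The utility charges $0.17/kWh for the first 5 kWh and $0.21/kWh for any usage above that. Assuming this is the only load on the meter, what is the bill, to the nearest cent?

Energy = 1.12 kW × 18 h = 20.16 kWh
Tier 1 (0–5 kWh): 5 × $0.17 = $0.85
Above 5 kWh: 15.16 × $0.21 = $3.1836
Bill = $4.03

$4.03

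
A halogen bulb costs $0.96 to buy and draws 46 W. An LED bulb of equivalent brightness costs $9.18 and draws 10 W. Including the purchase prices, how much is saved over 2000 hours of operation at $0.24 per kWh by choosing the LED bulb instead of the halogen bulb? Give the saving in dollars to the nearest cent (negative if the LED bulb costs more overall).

halogen bulb: $0.96 + (46/1000) kW × 2000 h × $0.24 = $0.96 + $22.08 = $23.04
LED bulb: $9.18 + (10/1000) kW × 2000 h × $0.24 = $9.18 + $4.8 = $13.98
Saving = $23.04 − $13.98 = $9.06

$9.06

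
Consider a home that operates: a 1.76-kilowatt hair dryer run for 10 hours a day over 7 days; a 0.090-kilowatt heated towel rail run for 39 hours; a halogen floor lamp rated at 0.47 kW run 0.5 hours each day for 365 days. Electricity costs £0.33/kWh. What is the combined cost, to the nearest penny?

hair dryer: Runtime = 10 h/day × 7 days = 70 h
hair dryer: 1.76 kW × 70 h = 123.2 kWh
heated towel rail: 0.09 kW × 39 h = 3.51 kWh
halogen floor lamp: Runtime = 0.5 h/day × 365 days = 182.5 h
halogen floor lamp: 0.47 kW × 182.5 h = 85.775 kWh
Total energy = 212.485 kWh
Cost = 212.485 × £0.33 = £70.12

£70.12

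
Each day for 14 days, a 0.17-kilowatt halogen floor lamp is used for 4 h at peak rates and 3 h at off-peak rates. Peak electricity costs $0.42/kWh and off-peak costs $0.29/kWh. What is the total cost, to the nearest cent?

Peak energy = 0.17 kW × 4 h × 14 = 9.52 kWh
Off-peak energy = 0.17 kW × 3 h × 14 = 7.14 kWh
Cost = 9.52 × $0.42 + 7.14 × $0.29 = $3.9984 + $2.0706 = $6.07

$6.07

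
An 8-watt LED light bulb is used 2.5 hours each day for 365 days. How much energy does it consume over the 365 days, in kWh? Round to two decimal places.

7.30 kWh

Runtime = 2.5 h/day × 365 days = 912.5 h
Energy = 0.008 kW × 912.5 h = 7.3 kWh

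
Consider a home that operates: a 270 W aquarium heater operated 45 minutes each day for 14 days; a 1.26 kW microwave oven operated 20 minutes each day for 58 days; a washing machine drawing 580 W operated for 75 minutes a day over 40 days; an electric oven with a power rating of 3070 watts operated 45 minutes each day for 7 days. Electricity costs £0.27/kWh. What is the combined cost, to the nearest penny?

aquarium heater: Runtime = 45 min × 14 = 630 min = 10.5 h
aquarium heater: 0.27 kW × 10.5 h = 2.835 kWh
microwave oven: Runtime = 20 min × 58 = 1160 min = 19.333333… h
microwave oven: 1.26 kW × 19.333333… h = 24.36 kWh
washing machine: Runtime = 75 min × 40 = 3000 min = 50 h
washing machine: 0.58 kW × 50 h = 29 kWh
electric oven: Runtime = 45 min × 7 = 315 min = 5.25 h
electric oven: 3.07 kW × 5.25 h = 16.1175 kWh
Total energy = 72.3125 kWh
Cost = 72.3125 × £0.27 = £19.52

£19.52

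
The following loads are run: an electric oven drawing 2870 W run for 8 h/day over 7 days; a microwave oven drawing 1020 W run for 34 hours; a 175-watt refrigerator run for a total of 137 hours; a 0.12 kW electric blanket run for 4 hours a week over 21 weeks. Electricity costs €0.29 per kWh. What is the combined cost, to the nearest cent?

€66.54

electric oven: Runtime = 8 h/day × 7 days = 56 h
electric oven: 2.87 kW × 56 h = 160.72 kWh
microwave oven: 1.02 kW × 34 h = 34.68 kWh
refrigerator: 0.175 kW × 137 h = 23.975 kWh
electric blanket: Runtime = 4 h/week × 21 weeks = 84 h
electric blanket: 0.12 kW × 84 h = 10.08 kWh
Total energy = 229.455 kWh
Cost = 229.455 × €0.29 = €66.54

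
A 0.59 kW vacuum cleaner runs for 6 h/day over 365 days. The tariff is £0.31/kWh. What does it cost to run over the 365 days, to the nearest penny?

Runtime = 6 h/day × 365 days = 2190 h
Energy = 0.59 kW × 2190 h = 1292.1 kWh
Cost = 1292.1 kWh × £0.31/kWh = £400.55

£400.55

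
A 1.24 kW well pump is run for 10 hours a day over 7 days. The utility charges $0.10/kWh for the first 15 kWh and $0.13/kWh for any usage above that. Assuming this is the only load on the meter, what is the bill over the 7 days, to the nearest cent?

$10.83

Runtime = 10 h/day × 7 days = 70 h
Energy = 1.24 kW × 70 h = 86.8 kWh
Tier 1 (0–15 kWh): 15 × $0.10 = $1.5
Above 15 kWh: 71.8 × $0.13 = $9.334
Bill = $10.83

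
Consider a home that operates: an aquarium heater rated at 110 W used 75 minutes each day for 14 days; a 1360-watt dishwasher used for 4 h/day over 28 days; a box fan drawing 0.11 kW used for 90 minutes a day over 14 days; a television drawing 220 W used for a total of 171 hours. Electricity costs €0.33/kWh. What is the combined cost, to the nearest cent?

€64.08

aquarium heater: Runtime = 75 min × 14 = 1050 min = 17.5 h
aquarium heater: 0.11 kW × 17.5 h = 1.925 kWh
dishwasher: Runtime = 4 h/day × 28 days = 112 h
dishwasher: 1.36 kW × 112 h = 152.32 kWh
box fan: Runtime = 90 min × 14 = 1260 min = 21 h
box fan: 0.11 kW × 21 h = 2.31 kWh
television: 0.22 kW × 171 h = 37.62 kWh
Total energy = 194.175 kWh
Cost = 194.175 × €0.33 = €64.08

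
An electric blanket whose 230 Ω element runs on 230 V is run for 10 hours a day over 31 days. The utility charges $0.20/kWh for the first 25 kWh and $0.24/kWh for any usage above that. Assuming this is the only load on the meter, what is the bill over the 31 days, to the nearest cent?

Power = V²/R = 230²/230 = 230 W = 0.23 kW
Runtime = 10 h/day × 31 days = 310 h
Energy = 0.23 kW × 310 h = 71.3 kWh
Tier 1 (0–25 kWh): 25 × $0.20 = $5
Above 25 kWh: 46.3 × $0.24 = $11.112
Bill = $16.11

$16.11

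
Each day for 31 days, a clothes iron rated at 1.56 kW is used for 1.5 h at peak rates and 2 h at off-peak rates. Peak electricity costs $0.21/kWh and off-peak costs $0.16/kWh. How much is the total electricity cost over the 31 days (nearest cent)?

$30.71

Peak energy = 1.56 kW × 1.5 h × 31 = 72.54 kWh
Off-peak energy = 1.56 kW × 2 h × 31 = 96.72 kWh
Cost = 72.54 × $0.21 + 96.72 × $0.16 = $15.2334 + $15.4752 = $30.71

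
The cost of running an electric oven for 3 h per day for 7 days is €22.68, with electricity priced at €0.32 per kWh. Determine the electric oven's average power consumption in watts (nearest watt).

3375 W

Energy = €22.68 ÷ €0.32/kWh = 70.875 kWh
Runtime = 3 h/day × 7 days = 21 h
Power = 70.875 kWh ÷ 21 h = 3.375 kW = 3375 W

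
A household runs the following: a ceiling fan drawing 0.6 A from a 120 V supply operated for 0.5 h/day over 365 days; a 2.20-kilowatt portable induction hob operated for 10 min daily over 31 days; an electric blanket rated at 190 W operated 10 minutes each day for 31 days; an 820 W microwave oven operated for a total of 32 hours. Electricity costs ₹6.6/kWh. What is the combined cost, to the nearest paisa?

ceiling fan: Power = 0.6 A × 120 V = 72 W = 0.072 kW
ceiling fan: Runtime = 0.5 h/day × 365 days = 182.5 h
ceiling fan: 0.072 kW × 182.5 h = 13.14 kWh
portable induction hob: Runtime = 10 min × 31 = 310 min = 5.166666… h
portable induction hob: 2.2 kW × 5.166666… h = 11.366666… kWh
electric blanket: Runtime = 10 min × 31 = 310 min = 5.166666… h
electric blanket: 0.19 kW × 5.166666… h = 0.981666… kWh
microwave oven: 0.82 kW × 32 h = 26.24 kWh
Total energy = 51.728333… kWh
Cost = 51.728333… × ₹6.6 = ₹341.41

₹341.41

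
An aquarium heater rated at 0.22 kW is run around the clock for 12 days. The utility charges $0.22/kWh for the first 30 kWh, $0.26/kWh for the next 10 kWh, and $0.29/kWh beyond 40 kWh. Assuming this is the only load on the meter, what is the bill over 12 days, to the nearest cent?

$15.97

Runtime = 24 h × 12 = 288 h
Energy = 0.22 kW × 288 h = 63.36 kWh
Tier 1 (0–30 kWh): 30 × $0.22 = $6.6
Tier 2 (30–40 kWh): 10 × $0.26 = $2.6
Above 40 kWh: 23.36 × $0.29 = $6.7744
Bill = $15.97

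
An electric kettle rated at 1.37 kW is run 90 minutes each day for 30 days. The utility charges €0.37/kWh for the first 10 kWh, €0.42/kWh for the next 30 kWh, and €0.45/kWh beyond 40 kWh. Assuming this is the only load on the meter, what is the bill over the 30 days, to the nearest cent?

Runtime = 90 min × 30 = 2700 min = 45 h
Energy = 1.37 kW × 45 h = 61.65 kWh
Tier 1 (0–10 kWh): 10 × €0.37 = €3.7
Tier 2 (10–40 kWh): 30 × €0.42 = €12.6
Above 40 kWh: 21.65 × €0.45 = €9.7425
Bill = €26.04

€26.04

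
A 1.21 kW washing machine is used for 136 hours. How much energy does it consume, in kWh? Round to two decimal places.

Energy = 1.21 kW × 136 h = 164.56 kWh

164.56 kWh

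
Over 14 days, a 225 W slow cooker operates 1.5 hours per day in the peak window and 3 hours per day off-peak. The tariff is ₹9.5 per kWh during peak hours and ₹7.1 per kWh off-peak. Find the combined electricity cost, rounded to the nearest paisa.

₹111.98

Peak energy = 0.225 kW × 1.5 h × 14 = 4.725 kWh
Off-peak energy = 0.225 kW × 3 h × 14 = 9.45 kWh
Cost = 4.725 × ₹9.5 + 9.45 × ₹7.1 = ₹44.8875 + ₹67.095 = ₹111.98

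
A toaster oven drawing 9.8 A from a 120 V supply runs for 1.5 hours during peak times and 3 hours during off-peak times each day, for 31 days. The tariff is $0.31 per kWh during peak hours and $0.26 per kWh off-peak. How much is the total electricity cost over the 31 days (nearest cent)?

$45.39

Power = 9.8 A × 120 V = 1176 W = 1.176 kW
Peak energy = 1.176 kW × 1.5 h × 31 = 54.684 kWh
Off-peak energy = 1.176 kW × 3 h × 31 = 109.368 kWh
Cost = 54.684 × $0.31 + 109.368 × $0.26 = $16.95204 + $28.43568 = $45.39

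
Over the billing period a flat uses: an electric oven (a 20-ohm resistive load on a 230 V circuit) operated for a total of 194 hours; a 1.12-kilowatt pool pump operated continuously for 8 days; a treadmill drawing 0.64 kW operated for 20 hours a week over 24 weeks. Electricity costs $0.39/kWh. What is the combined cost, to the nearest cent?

electric oven: Power = V²/R = 230²/20 = 2645 W = 2.645 kW
electric oven: 2.645 kW × 194 h = 513.13 kWh
pool pump: Runtime = 24 h × 8 = 192 h
pool pump: 1.12 kW × 192 h = 215.04 kWh
treadmill: Runtime = 20 h/week × 24 weeks = 480 h
treadmill: 0.64 kW × 480 h = 307.2 kWh
Total energy = 1035.37 kWh
Cost = 1035.37 × $0.39 = $403.79

$403.79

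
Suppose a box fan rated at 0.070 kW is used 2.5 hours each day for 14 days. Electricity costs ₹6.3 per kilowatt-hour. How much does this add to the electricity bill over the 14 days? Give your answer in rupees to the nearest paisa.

Runtime = 2.5 h/day × 14 days = 35 h
Energy = 0.07 kW × 35 h = 2.45 kWh
Cost = 2.45 kWh × ₹6.3/kWh = ₹15.44

₹15.44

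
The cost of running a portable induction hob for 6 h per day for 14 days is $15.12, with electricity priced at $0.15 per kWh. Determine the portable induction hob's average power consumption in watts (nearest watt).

1200 W

Energy = $15.12 ÷ $0.15/kWh = 100.8 kWh
Runtime = 6 h/day × 14 days = 84 h
Power = 100.8 kWh ÷ 84 h = 1.2 kW = 1200 W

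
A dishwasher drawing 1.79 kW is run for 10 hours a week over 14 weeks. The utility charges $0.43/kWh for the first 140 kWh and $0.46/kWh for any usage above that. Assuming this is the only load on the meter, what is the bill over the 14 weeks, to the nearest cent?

Runtime = 10 h/week × 14 weeks = 140 h
Energy = 1.79 kW × 140 h = 250.6 kWh
Tier 1 (0–140 kWh): 140 × $0.43 = $60.2
Above 140 kWh: 110.6 × $0.46 = $50.876
Bill = $111.08

$111.08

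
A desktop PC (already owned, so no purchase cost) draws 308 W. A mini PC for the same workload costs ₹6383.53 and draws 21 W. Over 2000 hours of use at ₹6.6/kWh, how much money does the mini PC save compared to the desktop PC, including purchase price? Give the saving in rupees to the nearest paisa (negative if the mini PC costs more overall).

-₹2595.13

desktop PC: ₹0.00 + (308/1000) kW × 2000 h × ₹6.6 = ₹0.00 + ₹4065.6 = ₹4065.6
mini PC: ₹6383.53 + (21/1000) kW × 2000 h × ₹6.6 = ₹6383.53 + ₹277.2 = ₹6660.73
Saving = ₹4065.6 − ₹6660.73 = −₹2595.13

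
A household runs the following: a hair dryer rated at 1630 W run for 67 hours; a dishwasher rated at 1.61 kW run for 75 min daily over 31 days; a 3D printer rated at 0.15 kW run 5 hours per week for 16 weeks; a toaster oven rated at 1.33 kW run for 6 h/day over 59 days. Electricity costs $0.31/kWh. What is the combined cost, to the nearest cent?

$202.87

hair dryer: 1.63 kW × 67 h = 109.21 kWh
dishwasher: Runtime = 75 min × 31 = 2325 min = 38.75 h
dishwasher: 1.61 kW × 38.75 h = 62.3875 kWh
3D printer: Runtime = 5 h/week × 16 weeks = 80 h
3D printer: 0.15 kW × 80 h = 12 kWh
toaster oven: Runtime = 6 h/day × 59 days = 354 h
toaster oven: 1.33 kW × 354 h = 470.82 kWh
Total energy = 654.4175 kWh
Cost = 654.4175 × $0.31 = $202.87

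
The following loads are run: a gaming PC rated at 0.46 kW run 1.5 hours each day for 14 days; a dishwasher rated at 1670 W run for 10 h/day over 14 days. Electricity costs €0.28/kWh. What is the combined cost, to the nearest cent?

gaming PC: Runtime = 1.5 h/day × 14 days = 21 h
gaming PC: 0.46 kW × 21 h = 9.66 kWh
dishwasher: Runtime = 10 h/day × 14 days = 140 h
dishwasher: 1.67 kW × 140 h = 233.8 kWh
Total energy = 243.46 kWh
Cost = 243.46 × €0.28 = €68.17

€68.17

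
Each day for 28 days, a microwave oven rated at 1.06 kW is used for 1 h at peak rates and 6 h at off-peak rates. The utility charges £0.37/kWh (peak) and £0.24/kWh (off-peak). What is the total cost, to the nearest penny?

£53.72

Peak energy = 1.06 kW × 1 h × 28 = 29.68 kWh
Off-peak energy = 1.06 kW × 6 h × 28 = 178.08 kWh
Cost = 29.68 × £0.37 + 178.08 × £0.24 = £10.9816 + £42.7392 = £53.72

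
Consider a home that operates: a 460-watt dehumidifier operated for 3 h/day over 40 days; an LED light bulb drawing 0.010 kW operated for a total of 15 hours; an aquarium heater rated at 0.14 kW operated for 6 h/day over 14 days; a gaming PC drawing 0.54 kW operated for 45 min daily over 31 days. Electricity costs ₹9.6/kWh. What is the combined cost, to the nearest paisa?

dehumidifier: Runtime = 3 h/day × 40 days = 120 h
dehumidifier: 0.46 kW × 120 h = 55.2 kWh
LED light bulb: 0.01 kW × 15 h = 0.15 kWh
aquarium heater: Runtime = 6 h/day × 14 days = 84 h
aquarium heater: 0.14 kW × 84 h = 11.76 kWh
gaming PC: Runtime = 45 min × 31 = 1395 min = 23.25 h
gaming PC: 0.54 kW × 23.25 h = 12.555 kWh
Total energy = 79.665 kWh
Cost = 79.665 × ₹9.6 = ₹764.78

₹764.78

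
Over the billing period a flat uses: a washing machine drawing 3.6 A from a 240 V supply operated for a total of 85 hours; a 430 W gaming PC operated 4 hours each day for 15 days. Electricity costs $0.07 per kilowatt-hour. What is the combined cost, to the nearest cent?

washing machine: Power = 3.6 A × 240 V = 864 W = 0.864 kW
washing machine: 0.864 kW × 85 h = 73.44 kWh
gaming PC: Runtime = 4 h/day × 15 days = 60 h
gaming PC: 0.43 kW × 60 h = 25.8 kWh
Total energy = 99.24 kWh
Cost = 99.24 × $0.07 = $6.95

$6.95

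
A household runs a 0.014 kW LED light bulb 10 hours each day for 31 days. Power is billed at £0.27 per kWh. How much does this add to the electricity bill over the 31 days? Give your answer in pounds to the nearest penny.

£1.17

Runtime = 10 h/day × 31 days = 310 h
Energy = 0.014 kW × 310 h = 4.34 kWh
Cost = 4.34 kWh × £0.27/kWh = £1.17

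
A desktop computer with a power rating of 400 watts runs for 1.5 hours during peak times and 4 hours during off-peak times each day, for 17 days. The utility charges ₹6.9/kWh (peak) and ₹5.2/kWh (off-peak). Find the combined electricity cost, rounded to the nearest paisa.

Peak energy = 0.4 kW × 1.5 h × 17 = 10.2 kWh
Off-peak energy = 0.4 kW × 4 h × 17 = 27.2 kWh
Cost = 10.2 × ₹6.9 + 27.2 × ₹5.2 = ₹70.38 + ₹141.44 = ₹211.82

₹211.82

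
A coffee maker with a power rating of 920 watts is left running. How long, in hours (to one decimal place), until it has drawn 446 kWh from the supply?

484.8 h

Hours = 446 kWh ÷ 0.92 kW = 484.8 h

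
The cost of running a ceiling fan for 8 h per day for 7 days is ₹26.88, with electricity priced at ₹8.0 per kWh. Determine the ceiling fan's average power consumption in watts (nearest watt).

Energy = ₹26.88 ÷ ₹8.0/kWh = 3.36 kWh
Runtime = 8 h/day × 7 days = 56 h
Power = 3.36 kWh ÷ 56 h = 0.06 kW = 60 W

60 W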